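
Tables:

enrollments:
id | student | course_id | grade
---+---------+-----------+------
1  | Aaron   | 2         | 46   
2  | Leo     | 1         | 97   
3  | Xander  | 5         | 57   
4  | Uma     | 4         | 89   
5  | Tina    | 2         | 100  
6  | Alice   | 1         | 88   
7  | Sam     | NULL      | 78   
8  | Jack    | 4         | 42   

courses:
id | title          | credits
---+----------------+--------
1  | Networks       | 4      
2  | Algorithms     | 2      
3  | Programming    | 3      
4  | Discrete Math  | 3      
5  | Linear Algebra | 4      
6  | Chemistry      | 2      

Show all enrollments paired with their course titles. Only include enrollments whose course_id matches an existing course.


INNER JOIN keeps only enrollments rows whose course_id matches an id in courses. Walk through each enrollment:
  - enrollment 1 (Aaron): course_id=2 -> matches Algorithms
  - enrollment 2 (Leo): course_id=1 -> matches Networks
  - enrollment 3 (Xander): course_id=5 -> matches Linear Algebra
  - enrollment 4 (Uma): course_id=4 -> matches Discrete Math
  - enrollment 5 (Tina): course_id=2 -> matches Algorithms
  - enrollment 6 (Alice): course_id=1 -> matches Networks
  - enrollment 7 (Sam): course_id=NULL, no match -> dropped
  - enrollment 8 (Jack): course_id=4 -> matches Discrete Math
So 1 of 8 rows is dropped.

SQL:
SELECT a.student, b.title AS course
FROM enrollments a
INNER JOIN courses b ON a.course_id = b.id

Result:
student | course        
--------+---------------
Aaron   | Algorithms    
Leo     | Networks      
Xander  | Linear Algebra
Uma     | Discrete Math 
Tina    | Algorithms    
Alice   | Networks      
Jack    | Discrete Math 


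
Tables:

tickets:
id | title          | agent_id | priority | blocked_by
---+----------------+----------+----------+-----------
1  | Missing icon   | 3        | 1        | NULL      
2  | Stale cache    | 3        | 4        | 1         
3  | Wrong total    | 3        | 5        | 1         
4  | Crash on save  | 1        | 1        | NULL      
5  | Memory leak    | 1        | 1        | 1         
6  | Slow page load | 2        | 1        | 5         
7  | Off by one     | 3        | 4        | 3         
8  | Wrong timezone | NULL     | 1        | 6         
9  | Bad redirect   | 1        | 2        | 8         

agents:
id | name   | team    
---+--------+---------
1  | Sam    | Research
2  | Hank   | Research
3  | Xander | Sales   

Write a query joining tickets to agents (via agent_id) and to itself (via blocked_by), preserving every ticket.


Two LEFT JOINs from the same base table tickets: one to agents via agent_id, one to tickets itself via blocked_by. Both are LEFT so every ticket is preserved.
Match against agents:
  - ticket 1 (Missing icon): agent_id=3 -> matches Xander
  - ticket 2 (Stale cache): agent_id=3 -> matches Xander
  - ticket 3 (Wrong total): agent_id=3 -> matches Xander
  - ticket 4 (Crash on save): agent_id=1 -> matches Sam
  - ticket 5 (Memory leak): agent_id=1 -> matches Sam
  - ticket 6 (Slow page load): agent_id=2 -> matches Hank
  - ticket 7 (Off by one): agent_id=3 -> matches Xander
  - ticket 8 (Wrong timezone): agent_id=NULL, no match -> kept with NULL
  - ticket 9 (Bad redirect): agent_id=1 -> matches Sam
Match against tickets (self):
  - ticket 1 (Missing icon): blocked_by=NULL -> NULL
  - ticket 2 (Stale cache): blocked_by=1 -> Missing icon
  - ticket 3 (Wrong total): blocked_by=1 -> Missing icon
  - ticket 4 (Crash on save): blocked_by=NULL -> NULL
  - ticket 5 (Memory leak): blocked_by=1 -> Missing icon
  - ticket 6 (Slow page load): blocked_by=5 -> Memory leak
  - ticket 7 (Off by one): blocked_by=3 -> Wrong total
  - ticket 8 (Wrong timezone): blocked_by=6 -> Slow page load
  - ticket 9 (Bad redirect): blocked_by=8 -> Wrong timezone

SQL:
SELECT a.title, b.name AS agent, c.title AS blocked_by
FROM tickets a
LEFT JOIN agents b ON a.agent_id = b.id
LEFT JOIN tickets c ON a.blocked_by = c.id

Result:
title          | agent  | blocked_by    
---------------+--------+---------------
Missing icon   | Xander | NULL          
Stale cache    | Xander | Missing icon  
Wrong total    | Xander | Missing icon  
Crash on save  | Sam    | NULL          
Memory leak    | Sam    | Missing icon  
Slow page load | Hank   | Memory leak   
Off by one     | Xander | Wrong total   
Wrong timezone | NULL   | Slow page load
Bad redirect   | Sam    | Wrong timezone


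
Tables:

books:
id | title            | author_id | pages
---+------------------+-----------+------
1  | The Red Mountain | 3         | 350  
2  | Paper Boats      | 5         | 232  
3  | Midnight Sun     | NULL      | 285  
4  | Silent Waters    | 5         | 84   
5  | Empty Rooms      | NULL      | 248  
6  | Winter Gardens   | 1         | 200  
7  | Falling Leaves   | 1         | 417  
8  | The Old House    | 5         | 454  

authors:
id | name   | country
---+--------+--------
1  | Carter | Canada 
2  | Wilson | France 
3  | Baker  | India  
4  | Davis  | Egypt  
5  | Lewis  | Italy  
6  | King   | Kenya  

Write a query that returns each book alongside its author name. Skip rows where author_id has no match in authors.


INNER JOIN keeps only books rows whose author_id matches an id in authors. Walk through each book:
  - book 1 (The Red Mountain): author_id=3 -> matches Baker
  - book 2 (Paper Boats): author_id=5 -> matches Lewis
  - book 3 (Midnight Sun): author_id=NULL, no match -> dropped
  - book 4 (Silent Waters): author_id=5 -> matches Lewis
  - book 5 (Empty Rooms): author_id=NULL, no match -> dropped
  - book 6 (Winter Gardens): author_id=1 -> matches Carter
  - book 7 (Falling Leaves): author_id=1 -> matches Carter
  - book 8 (The Old House): author_id=5 -> matches Lewis
So 2 of 8 rows are dropped.

SQL:
SELECT a.title, b.name AS author
FROM books a
INNER JOIN authors b ON a.author_id = b.id

Result:
title            | author
-----------------+-------
The Red Mountain | Baker 
Paper Boats      | Lewis 
Silent Waters    | Lewis 
Winter Gardens   | Carter
Falling Leaves   | Carter
The Old House    | Lewis 


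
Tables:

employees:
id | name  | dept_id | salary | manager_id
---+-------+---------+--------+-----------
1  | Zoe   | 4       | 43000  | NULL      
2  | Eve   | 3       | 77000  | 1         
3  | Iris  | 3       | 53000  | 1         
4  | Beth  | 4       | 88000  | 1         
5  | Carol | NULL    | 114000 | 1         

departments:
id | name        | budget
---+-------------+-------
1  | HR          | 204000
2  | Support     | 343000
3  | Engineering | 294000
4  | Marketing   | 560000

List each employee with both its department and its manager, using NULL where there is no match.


Two LEFT JOINs from the same base table employees: one to departments via dept_id, one to employees itself via manager_id. Both are LEFT so every employee is preserved.
Match against departments:
  - employee 1 (Zoe): dept_id=4 -> matches Marketing
  - employee 2 (Eve): dept_id=3 -> matches Engineering
  - employee 3 (Iris): dept_id=3 -> matches Engineering
  - employee 4 (Beth): dept_id=4 -> matches Marketing
  - employee 5 (Carol): dept_id=NULL, no match -> kept with NULL
Match against employees (self):
  - employee 1 (Zoe): manager_id=NULL -> NULL
  - employee 2 (Eve): manager_id=1 -> Zoe
  - employee 3 (Iris): manager_id=1 -> Zoe
  - employee 4 (Beth): manager_id=1 -> Zoe
  - employee 5 (Carol): manager_id=1 -> Zoe

SQL:
SELECT a.name, b.name AS department, c.name AS manager
FROM employees a
LEFT JOIN departments b ON a.dept_id = b.id
LEFT JOIN employees c ON a.manager_id = c.id

Result:
name  | department  | manager
------+-------------+--------
Zoe   | Marketing   | NULL   
Eve   | Engineering | Zoe    
Iris  | Engineering | Zoe    
Beth  | Marketing   | Zoe    
Carol | NULL        | Zoe    


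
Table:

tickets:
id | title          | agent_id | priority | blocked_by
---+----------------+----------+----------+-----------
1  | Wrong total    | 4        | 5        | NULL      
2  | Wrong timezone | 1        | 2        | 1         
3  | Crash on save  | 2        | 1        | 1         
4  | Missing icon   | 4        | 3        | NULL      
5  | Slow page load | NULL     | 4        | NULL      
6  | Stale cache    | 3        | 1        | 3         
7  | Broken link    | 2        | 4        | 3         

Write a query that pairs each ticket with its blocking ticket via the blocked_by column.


This is a self-join: tickets is joined to a second copy of itself, matching each row's blocked_by to another row's id. Use LEFT JOIN so rows with blocked_by=NULL are kept.
  - ticket 1 (Wrong total): blocked_by=NULL -> NULL
  - ticket 2 (Wrong timezone): blocked_by=1 -> Wrong total
  - ticket 3 (Crash on save): blocked_by=1 -> Wrong total
  - ticket 4 (Missing icon): blocked_by=NULL -> NULL
  - ticket 5 (Slow page load): blocked_by=NULL -> NULL
  - ticket 6 (Stale cache): blocked_by=3 -> Crash on save
  - ticket 7 (Broken link): blocked_by=3 -> Crash on save

SQL:
SELECT a.title AS item, b.title AS blocked_by
FROM tickets a
LEFT JOIN tickets b ON a.blocked_by = b.id

Result:
item           | blocked_by   
---------------+--------------
Wrong total    | NULL         
Wrong timezone | Wrong total  
Crash on save  | Wrong total  
Missing icon   | NULL         
Slow page load | NULL         
Stale cache    | Crash on save
Broken link    | Crash on save


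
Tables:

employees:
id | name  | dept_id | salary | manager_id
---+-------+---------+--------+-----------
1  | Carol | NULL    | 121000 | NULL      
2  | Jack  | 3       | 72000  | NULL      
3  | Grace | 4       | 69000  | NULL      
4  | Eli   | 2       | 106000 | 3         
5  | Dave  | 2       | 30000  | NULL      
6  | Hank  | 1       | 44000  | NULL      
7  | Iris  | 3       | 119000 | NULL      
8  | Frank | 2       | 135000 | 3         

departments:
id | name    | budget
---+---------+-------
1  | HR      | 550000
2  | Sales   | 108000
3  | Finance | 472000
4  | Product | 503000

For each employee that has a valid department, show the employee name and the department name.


INNER JOIN keeps only employees rows whose dept_id matches an id in departments. Walk through each employee:
  - employee 1 (Carol): dept_id=NULL, no match -> dropped
  - employee 2 (Jack): dept_id=3 -> matches Finance
  - employee 3 (Grace): dept_id=4 -> matches Product
  - employee 4 (Eli): dept_id=2 -> matches Sales
  - employee 5 (Dave): dept_id=2 -> matches Sales
  - employee 6 (Hank): dept_id=1 -> matches HR
  - employee 7 (Iris): dept_id=3 -> matches Finance
  - employee 8 (Frank): dept_id=2 -> matches Sales
So 1 of 8 rows is dropped.

SQL:
SELECT a.name, b.name AS department
FROM employees a
INNER JOIN departments b ON a.dept_id = b.id

Result:
name  | department
------+-----------
Jack  | Finance   
Grace | Product   
Eli   | Sales     
Dave  | Sales     
Hank  | HR        
Iris  | Finance   
Frank | Sales     


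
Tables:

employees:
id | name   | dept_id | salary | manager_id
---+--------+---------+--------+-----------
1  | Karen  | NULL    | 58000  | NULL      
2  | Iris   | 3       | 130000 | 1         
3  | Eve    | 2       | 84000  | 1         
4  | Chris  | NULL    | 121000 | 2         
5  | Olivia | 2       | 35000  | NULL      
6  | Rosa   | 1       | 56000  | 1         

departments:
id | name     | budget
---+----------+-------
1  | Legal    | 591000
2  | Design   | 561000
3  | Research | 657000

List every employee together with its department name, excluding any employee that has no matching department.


INNER JOIN keeps only employees rows whose dept_id matches an id in departments. Walk through each employee:
  - employee 1 (Karen): dept_id=NULL, no match -> dropped
  - employee 2 (Iris): dept_id=3 -> matches Research
  - employee 3 (Eve): dept_id=2 -> matches Design
  - employee 4 (Chris): dept_id=NULL, no match -> dropped
  - employee 5 (Olivia): dept_id=2 -> matches Design
  - employee 6 (Rosa): dept_id=1 -> matches Legal
So 2 of 6 rows are dropped.

SQL:
SELECT a.name, b.name AS department
FROM employees a
INNER JOIN departments b ON a.dept_id = b.id

Result:
name   | department
-------+-----------
Iris   | Research  
Eve    | Design    
Olivia | Design    
Rosa   | Legal     


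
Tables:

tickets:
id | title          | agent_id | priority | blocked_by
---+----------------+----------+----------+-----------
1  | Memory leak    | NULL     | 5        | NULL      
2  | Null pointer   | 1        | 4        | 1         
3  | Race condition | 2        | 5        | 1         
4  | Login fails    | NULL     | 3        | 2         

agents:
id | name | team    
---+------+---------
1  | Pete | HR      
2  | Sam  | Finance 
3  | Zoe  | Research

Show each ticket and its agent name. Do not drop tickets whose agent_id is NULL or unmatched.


LEFT JOIN keeps every row from tickets (the left table); where agent_id has no match in agents, the agent columns become NULL. Walk through each ticket:
  - ticket 1 (Memory leak): agent_id=NULL, no match -> kept with NULL
  - ticket 2 (Null pointer): agent_id=1 -> matches Pete
  - ticket 3 (Race condition): agent_id=2 -> matches Sam
  - ticket 4 (Login fails): agent_id=NULL, no match -> kept with NULL
All 4 rows appear; 2 have NULL agent.

SQL:
SELECT a.title, b.name AS agent
FROM tickets a
LEFT JOIN agents b ON a.agent_id = b.id

Result:
title          | agent
---------------+------
Memory leak    | NULL 
Null pointer   | Pete 
Race condition | Sam  
Login fails    | NULL 


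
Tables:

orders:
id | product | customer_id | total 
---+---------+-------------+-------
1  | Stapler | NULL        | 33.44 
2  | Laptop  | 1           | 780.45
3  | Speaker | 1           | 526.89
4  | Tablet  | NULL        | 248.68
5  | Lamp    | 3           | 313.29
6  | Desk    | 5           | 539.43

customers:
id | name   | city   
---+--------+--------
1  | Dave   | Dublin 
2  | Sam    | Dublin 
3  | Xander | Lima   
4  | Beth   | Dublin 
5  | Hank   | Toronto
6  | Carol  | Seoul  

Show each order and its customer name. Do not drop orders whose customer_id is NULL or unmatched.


LEFT JOIN keeps every row from orders (the left table); where customer_id has no match in customers, the customer columns become NULL. Walk through each order:
  - order 1 (Stapler): customer_id=NULL, no match -> kept with NULL
  - order 2 (Laptop): customer_id=1 -> matches Dave
  - order 3 (Speaker): customer_id=1 -> matches Dave
  - order 4 (Tablet): customer_id=NULL, no match -> kept with NULL
  - order 5 (Lamp): customer_id=3 -> matches Xander
  - order 6 (Desk): customer_id=5 -> matches Hank
All 6 rows appear; 2 have NULL customer.

SQL:
SELECT a.product, b.name AS customer
FROM orders a
LEFT JOIN customers b ON a.customer_id = b.id

Result:
product | customer
--------+---------
Stapler | NULL    
Laptop  | Dave    
Speaker | Dave    
Tablet  | NULL    
Lamp    | Xander  
Desk    | Hank    


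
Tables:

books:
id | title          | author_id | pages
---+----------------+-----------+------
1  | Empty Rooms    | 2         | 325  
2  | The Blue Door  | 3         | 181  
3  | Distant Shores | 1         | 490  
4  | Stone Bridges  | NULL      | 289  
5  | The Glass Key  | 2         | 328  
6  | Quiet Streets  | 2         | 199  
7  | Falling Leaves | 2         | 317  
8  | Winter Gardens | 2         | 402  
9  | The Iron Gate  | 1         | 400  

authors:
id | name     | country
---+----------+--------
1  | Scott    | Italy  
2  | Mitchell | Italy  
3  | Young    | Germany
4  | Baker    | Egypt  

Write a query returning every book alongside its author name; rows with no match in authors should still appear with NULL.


LEFT JOIN keeps every row from books (the left table); where author_id has no match in authors, the author columns become NULL. Walk through each book:
  - book 1 (Empty Rooms): author_id=2 -> matches Mitchell
  - book 2 (The Blue Door): author_id=3 -> matches Young
  - book 3 (Distant Shores): author_id=1 -> matches Scott
  - book 4 (Stone Bridges): author_id=NULL, no match -> kept with NULL
  - book 5 (The Glass Key): author_id=2 -> matches Mitchell
  - book 6 (Quiet Streets): author_id=2 -> matches Mitchell
  - book 7 (Falling Leaves): author_id=2 -> matches Mitchell
  - book 8 (Winter Gardens): author_id=2 -> matches Mitchell
  - book 9 (The Iron Gate): author_id=1 -> matches Scott
All 9 rows appear; 1 has NULL author.

SQL:
SELECT a.title, b.name AS author
FROM books a
LEFT JOIN authors b ON a.author_id = b.id

Result:
title          | author  
---------------+---------
Empty Rooms    | Mitchell
The Blue Door  | Young   
Distant Shores | Scott   
Stone Bridges  | NULL    
The Glass Key  | Mitchell
Quiet Streets  | Mitchell
Falling Leaves | Mitchell
Winter Gardens | Mitchell
The Iron Gate  | Scott   


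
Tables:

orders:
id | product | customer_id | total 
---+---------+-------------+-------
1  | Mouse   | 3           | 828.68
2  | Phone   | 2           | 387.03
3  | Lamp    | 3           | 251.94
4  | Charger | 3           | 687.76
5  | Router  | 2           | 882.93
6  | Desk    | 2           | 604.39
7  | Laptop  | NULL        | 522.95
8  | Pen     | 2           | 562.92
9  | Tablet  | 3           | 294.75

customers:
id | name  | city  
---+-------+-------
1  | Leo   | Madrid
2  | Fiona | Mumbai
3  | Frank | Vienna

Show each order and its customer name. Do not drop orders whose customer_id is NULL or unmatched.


LEFT JOIN keeps every row from orders (the left table); where customer_id has no match in customers, the customer columns become NULL. Walk through each order:
  - order 1 (Mouse): customer_id=3 -> matches Frank
  - order 2 (Phone): customer_id=2 -> matches Fiona
  - order 3 (Lamp): customer_id=3 -> matches Frank
  - order 4 (Charger): customer_id=3 -> matches Frank
  - order 5 (Router): customer_id=2 -> matches Fiona
  - order 6 (Desk): customer_id=2 -> matches Fiona
  - order 7 (Laptop): customer_id=NULL, no match -> kept with NULL
  - order 8 (Pen): customer_id=2 -> matches Fiona
  - order 9 (Tablet): customer_id=3 -> matches Frank
All 9 rows appear; 1 has NULL customer.

SQL:
SELECT a.product, b.name AS customer
FROM orders a
LEFT JOIN customers b ON a.customer_id = b.id

Result:
product | customer
--------+---------
Mouse   | Frank   
Phone   | Fiona   
Lamp    | Frank   
Charger | Frank   
Router  | Fiona   
Desk    | Fiona   
Laptop  | NULL    
Pen     | Fiona   
Tablet  | Frank   


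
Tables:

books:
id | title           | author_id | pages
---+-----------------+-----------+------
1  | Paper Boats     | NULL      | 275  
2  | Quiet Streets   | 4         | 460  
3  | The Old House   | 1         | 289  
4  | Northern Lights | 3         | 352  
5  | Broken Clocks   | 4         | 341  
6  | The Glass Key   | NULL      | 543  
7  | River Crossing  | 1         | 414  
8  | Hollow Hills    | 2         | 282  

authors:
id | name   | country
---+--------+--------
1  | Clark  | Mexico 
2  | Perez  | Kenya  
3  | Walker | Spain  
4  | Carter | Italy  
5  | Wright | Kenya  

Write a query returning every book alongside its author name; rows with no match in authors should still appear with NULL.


LEFT JOIN keeps every row from books (the left table); where author_id has no match in authors, the author columns become NULL. Walk through each book:
  - book 1 (Paper Boats): author_id=NULL, no match -> kept with NULL
  - book 2 (Quiet Streets): author_id=4 -> matches Carter
  - book 3 (The Old House): author_id=1 -> matches Clark
  - book 4 (Northern Lights): author_id=3 -> matches Walker
  - book 5 (Broken Clocks): author_id=4 -> matches Carter
  - book 6 (The Glass Key): author_id=NULL, no match -> kept with NULL
  - book 7 (River Crossing): author_id=1 -> matches Clark
  - book 8 (Hollow Hills): author_id=2 -> matches Perez
All 8 rows appear; 2 have NULL author.

SQL:
SELECT a.title, b.name AS author
FROM books a
LEFT JOIN authors b ON a.author_id = b.id

Result:
title           | author
----------------+-------
Paper Boats     | NULL  
Quiet Streets   | Carter
The Old House   | Clark 
Northern Lights | Walker
Broken Clocks   | Carter
The Glass Key   | NULL  
River Crossing  | Clark 
Hollow Hills    | Perez 


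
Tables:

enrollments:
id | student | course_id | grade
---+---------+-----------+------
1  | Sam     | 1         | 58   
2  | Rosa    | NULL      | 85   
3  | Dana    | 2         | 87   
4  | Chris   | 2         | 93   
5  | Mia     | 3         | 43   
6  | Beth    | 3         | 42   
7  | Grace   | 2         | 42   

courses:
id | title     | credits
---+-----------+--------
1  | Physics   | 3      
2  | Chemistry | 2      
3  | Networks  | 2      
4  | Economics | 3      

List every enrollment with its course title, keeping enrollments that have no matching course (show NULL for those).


LEFT JOIN keeps every row from enrollments (the left table); where course_id has no match in courses, the course columns become NULL. Walk through each enrollment:
  - enrollment 1 (Sam): course_id=1 -> matches Physics
  - enrollment 2 (Rosa): course_id=NULL, no match -> kept with NULL
  - enrollment 3 (Dana): course_id=2 -> matches Chemistry
  - enrollment 4 (Chris): course_id=2 -> matches Chemistry
  - enrollment 5 (Mia): course_id=3 -> matches Networks
  - enrollment 6 (Beth): course_id=3 -> matches Networks
  - enrollment 7 (Grace): course_id=2 -> matches Chemistry
All 7 rows appear; 1 has NULL course.

SQL:
SELECT a.student, b.title AS course
FROM enrollments a
LEFT JOIN courses b ON a.course_id = b.id

Result:
student | course   
--------+----------
Sam     | Physics  
Rosa    | NULL     
Dana    | Chemistry
Chris   | Chemistry
Mia     | Networks 
Beth    | Networks 
Grace   | Chemistry


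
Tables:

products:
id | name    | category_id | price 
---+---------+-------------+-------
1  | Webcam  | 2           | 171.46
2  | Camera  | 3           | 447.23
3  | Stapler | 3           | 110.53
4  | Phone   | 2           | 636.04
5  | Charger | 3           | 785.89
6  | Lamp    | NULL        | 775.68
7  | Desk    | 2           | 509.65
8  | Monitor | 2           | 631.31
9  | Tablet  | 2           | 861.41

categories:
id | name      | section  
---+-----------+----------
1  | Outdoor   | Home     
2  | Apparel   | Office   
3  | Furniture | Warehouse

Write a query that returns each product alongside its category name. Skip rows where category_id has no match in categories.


INNER JOIN keeps only products rows whose category_id matches an id in categories. Walk through each product:
  - product 1 (Webcam): category_id=2 -> matches Apparel
  - product 2 (Camera): category_id=3 -> matches Furniture
  - product 3 (Stapler): category_id=3 -> matches Furniture
  - product 4 (Phone): category_id=2 -> matches Apparel
  - product 5 (Charger): category_id=3 -> matches Furniture
  - product 6 (Lamp): category_id=NULL, no match -> dropped
  - product 7 (Desk): category_id=2 -> matches Apparel
  - product 8 (Monitor): category_id=2 -> matches Apparel
  - product 9 (Tablet): category_id=2 -> matches Apparel
So 1 of 9 rows is dropped.

SQL:
SELECT a.name, b.name AS category
FROM products a
INNER JOIN categories b ON a.category_id = b.id

Result:
name    | category 
--------+----------
Webcam  | Apparel  
Camera  | Furniture
Stapler | Furniture
Phone   | Apparel  
Charger | Furniture
Desk    | Apparel  
Monitor | Apparel  
Tablet  | Apparel  


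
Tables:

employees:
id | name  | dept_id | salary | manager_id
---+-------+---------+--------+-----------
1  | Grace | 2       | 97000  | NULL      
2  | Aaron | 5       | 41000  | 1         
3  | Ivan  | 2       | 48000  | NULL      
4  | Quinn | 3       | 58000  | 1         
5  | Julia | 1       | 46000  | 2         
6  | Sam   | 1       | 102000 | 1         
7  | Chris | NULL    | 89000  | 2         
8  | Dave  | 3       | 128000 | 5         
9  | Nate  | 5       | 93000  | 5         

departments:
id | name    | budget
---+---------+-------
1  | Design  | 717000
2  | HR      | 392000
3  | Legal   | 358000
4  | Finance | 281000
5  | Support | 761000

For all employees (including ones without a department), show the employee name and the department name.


LEFT JOIN keeps every row from employees (the left table); where dept_id has no match in departments, the department columns become NULL. Walk through each employee:
  - employee 1 (Grace): dept_id=2 -> matches HR
  - employee 2 (Aaron): dept_id=5 -> matches Support
  - employee 3 (Ivan): dept_id=2 -> matches HR
  - employee 4 (Quinn): dept_id=3 -> matches Legal
  - employee 5 (Julia): dept_id=1 -> matches Design
  - employee 6 (Sam): dept_id=1 -> matches Design
  - employee 7 (Chris): dept_id=NULL, no match -> kept with NULL
  - employee 8 (Dave): dept_id=3 -> matches Legal
  - employee 9 (Nate): dept_id=5 -> matches Support
All 9 rows appear; 1 has NULL department.

SQL:
SELECT a.name, b.name AS department
FROM employees a
LEFT JOIN departments b ON a.dept_id = b.id

Result:
name  | department
------+-----------
Grace | HR        
Aaron | Support   
Ivan  | HR        
Quinn | Legal     
Julia | Design    
Sam   | Design    
Chris | NULL      
Dave  | Legal     
Nate  | Support   


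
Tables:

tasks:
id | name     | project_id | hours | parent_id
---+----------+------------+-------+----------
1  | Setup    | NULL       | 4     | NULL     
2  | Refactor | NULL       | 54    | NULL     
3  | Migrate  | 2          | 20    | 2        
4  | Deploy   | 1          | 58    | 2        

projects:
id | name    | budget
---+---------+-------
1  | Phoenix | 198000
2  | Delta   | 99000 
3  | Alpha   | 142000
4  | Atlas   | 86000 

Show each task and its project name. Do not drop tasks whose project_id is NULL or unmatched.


LEFT JOIN keeps every row from tasks (the left table); where project_id has no match in projects, the project columns become NULL. Walk through each task:
  - task 1 (Setup): project_id=NULL, no match -> kept with NULL
  - task 2 (Refactor): project_id=NULL, no match -> kept with NULL
  - task 3 (Migrate): project_id=2 -> matches Delta
  - task 4 (Deploy): project_id=1 -> matches Phoenix
All 4 rows appear; 2 have NULL project.

SQL:
SELECT a.name, b.name AS project
FROM tasks a
LEFT JOIN projects b ON a.project_id = b.id

Result:
name     | project
---------+--------
Setup    | NULL   
Refactor | NULL   
Migrate  | Delta  
Deploy   | Phoenix


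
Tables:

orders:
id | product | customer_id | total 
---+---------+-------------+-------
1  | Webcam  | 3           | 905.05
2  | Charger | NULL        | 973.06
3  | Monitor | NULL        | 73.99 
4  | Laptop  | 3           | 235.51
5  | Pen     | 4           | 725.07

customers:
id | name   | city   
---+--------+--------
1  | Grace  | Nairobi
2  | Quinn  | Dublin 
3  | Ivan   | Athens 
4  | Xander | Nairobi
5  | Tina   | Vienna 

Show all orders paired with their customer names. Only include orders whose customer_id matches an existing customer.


INNER JOIN keeps only orders rows whose customer_id matches an id in customers. Walk through each order:
  - order 1 (Webcam): customer_id=3 -> matches Ivan
  - order 2 (Charger): customer_id=NULL, no match -> dropped
  - order 3 (Monitor): customer_id=NULL, no match -> dropped
  - order 4 (Laptop): customer_id=3 -> matches Ivan
  - order 5 (Pen): customer_id=4 -> matches Xander
So 2 of 5 rows are dropped.

SQL:
SELECT a.product, b.name AS customer
FROM orders a
INNER JOIN customers b ON a.customer_id = b.id

Result:
product | customer
--------+---------
Webcam  | Ivan    
Laptop  | Ivan    
Pen     | Xander  


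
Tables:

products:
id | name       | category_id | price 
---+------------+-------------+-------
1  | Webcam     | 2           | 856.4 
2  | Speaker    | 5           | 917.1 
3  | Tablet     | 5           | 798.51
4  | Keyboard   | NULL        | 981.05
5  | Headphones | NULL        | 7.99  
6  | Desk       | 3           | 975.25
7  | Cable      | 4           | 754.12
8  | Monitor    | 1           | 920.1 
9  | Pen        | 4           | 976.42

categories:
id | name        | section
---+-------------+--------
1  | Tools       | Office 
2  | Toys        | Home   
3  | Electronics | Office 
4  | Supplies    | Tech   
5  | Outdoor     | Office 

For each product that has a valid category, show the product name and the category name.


INNER JOIN keeps only products rows whose category_id matches an id in categories. Walk through each product:
  - product 1 (Webcam): category_id=2 -> matches Toys
  - product 2 (Speaker): category_id=5 -> matches Outdoor
  - product 3 (Tablet): category_id=5 -> matches Outdoor
  - product 4 (Keyboard): category_id=NULL, no match -> dropped
  - product 5 (Headphones): category_id=NULL, no match -> dropped
  - product 6 (Desk): category_id=3 -> matches Electronics
  - product 7 (Cable): category_id=4 -> matches Supplies
  - product 8 (Monitor): category_id=1 -> matches Tools
  - product 9 (Pen): category_id=4 -> matches Supplies
So 2 of 9 rows are dropped.

SQL:
SELECT a.name, b.name AS category
FROM products a
INNER JOIN categories b ON a.category_id = b.id

Result:
name    | category   
--------+------------
Webcam  | Toys       
Speaker | Outdoor    
Tablet  | Outdoor    
Desk    | Electronics
Cable   | Supplies   
Monitor | Tools      
Pen     | Supplies   


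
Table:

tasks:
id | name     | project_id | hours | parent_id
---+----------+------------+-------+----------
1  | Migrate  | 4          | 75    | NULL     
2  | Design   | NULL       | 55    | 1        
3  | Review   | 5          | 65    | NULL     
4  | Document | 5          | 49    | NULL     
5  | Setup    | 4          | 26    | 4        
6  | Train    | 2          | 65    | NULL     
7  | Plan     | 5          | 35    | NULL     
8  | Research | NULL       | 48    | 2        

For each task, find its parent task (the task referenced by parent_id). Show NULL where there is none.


This is a self-join: tasks is joined to a second copy of itself, matching each row's parent_id to another row's id. Use LEFT JOIN so rows with parent_id=NULL are kept.
  - task 1 (Migrate): parent_id=NULL -> NULL
  - task 2 (Design): parent_id=1 -> Migrate
  - task 3 (Review): parent_id=NULL -> NULL
  - task 4 (Document): parent_id=NULL -> NULL
  - task 5 (Setup): parent_id=4 -> Document
  - task 6 (Train): parent_id=NULL -> NULL
  - task 7 (Plan): parent_id=NULL -> NULL
  - task 8 (Research): parent_id=2 -> Design

SQL:
SELECT a.name AS item, b.name AS parent
FROM tasks a
LEFT JOIN tasks b ON a.parent_id = b.id

Result:
item     | parent  
---------+---------
Migrate  | NULL    
Design   | Migrate 
Review   | NULL    
Document | NULL    
Setup    | Document
Train    | NULL    
Plan     | NULL    
Research | Design  


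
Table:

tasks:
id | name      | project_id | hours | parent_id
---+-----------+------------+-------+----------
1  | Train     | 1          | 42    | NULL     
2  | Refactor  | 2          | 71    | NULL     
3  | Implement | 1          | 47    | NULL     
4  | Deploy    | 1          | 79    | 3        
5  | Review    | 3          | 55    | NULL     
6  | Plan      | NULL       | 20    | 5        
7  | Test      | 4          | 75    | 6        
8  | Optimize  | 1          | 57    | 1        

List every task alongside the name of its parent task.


This is a self-join: tasks is joined to a second copy of itself, matching each row's parent_id to another row's id. Use LEFT JOIN so rows with parent_id=NULL are kept.
  - task 1 (Train): parent_id=NULL -> NULL
  - task 2 (Refactor): parent_id=NULL -> NULL
  - task 3 (Implement): parent_id=NULL -> NULL
  - task 4 (Deploy): parent_id=3 -> Implement
  - task 5 (Review): parent_id=NULL -> NULL
  - task 6 (Plan): parent_id=5 -> Review
  - task 7 (Test): parent_id=6 -> Plan
  - task 8 (Optimize): parent_id=1 -> Train

SQL:
SELECT a.name AS item, b.name AS parent
FROM tasks a
LEFT JOIN tasks b ON a.parent_id = b.id

Result:
item      | parent   
----------+----------
Train     | NULL     
Refactor  | NULL     
Implement | NULL     
Deploy    | Implement
Review    | NULL     
Plan      | Review   
Test      | Plan     
Optimize  | Train    


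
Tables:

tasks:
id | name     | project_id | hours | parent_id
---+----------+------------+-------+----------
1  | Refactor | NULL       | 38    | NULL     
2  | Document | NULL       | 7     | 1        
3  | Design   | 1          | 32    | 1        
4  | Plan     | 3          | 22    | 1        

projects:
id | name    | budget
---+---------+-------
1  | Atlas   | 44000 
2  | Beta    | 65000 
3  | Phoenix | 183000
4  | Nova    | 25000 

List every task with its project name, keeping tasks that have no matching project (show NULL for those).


LEFT JOIN keeps every row from tasks (the left table); where project_id has no match in projects, the project columns become NULL. Walk through each task:
  - task 1 (Refactor): project_id=NULL, no match -> kept with NULL
  - task 2 (Document): project_id=NULL, no match -> kept with NULL
  - task 3 (Design): project_id=1 -> matches Atlas
  - task 4 (Plan): project_id=3 -> matches Phoenix
All 4 rows appear; 2 have NULL project.

SQL:
SELECT a.name, b.name AS project
FROM tasks a
LEFT JOIN projects b ON a.project_id = b.id

Result:
name     | project
---------+--------
Refactor | NULL   
Document | NULL   
Design   | Atlas  
Plan     | Phoenix


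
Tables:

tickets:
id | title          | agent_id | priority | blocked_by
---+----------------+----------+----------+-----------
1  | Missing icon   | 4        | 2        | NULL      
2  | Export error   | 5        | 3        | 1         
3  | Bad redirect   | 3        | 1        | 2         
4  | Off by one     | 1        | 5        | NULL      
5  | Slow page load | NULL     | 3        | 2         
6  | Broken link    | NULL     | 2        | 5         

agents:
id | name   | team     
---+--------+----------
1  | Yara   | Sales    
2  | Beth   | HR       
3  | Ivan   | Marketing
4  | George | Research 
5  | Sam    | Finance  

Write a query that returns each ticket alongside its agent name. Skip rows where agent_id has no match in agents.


INNER JOIN keeps only tickets rows whose agent_id matches an id in agents. Walk through each ticket:
  - ticket 1 (Missing icon): agent_id=4 -> matches George
  - ticket 2 (Export error): agent_id=5 -> matches Sam
  - ticket 3 (Bad redirect): agent_id=3 -> matches Ivan
  - ticket 4 (Off by one): agent_id=1 -> matches Yara
  - ticket 5 (Slow page load): agent_id=NULL, no match -> dropped
  - ticket 6 (Broken link): agent_id=NULL, no match -> dropped
So 2 of 6 rows are dropped.

SQL:
SELECT a.title, b.name AS agent
FROM tickets a
INNER JOIN agents b ON a.agent_id = b.id

Result:
title        | agent 
-------------+-------
Missing icon | George
Export error | Sam   
Bad redirect | Ivan  
Off by one   | Yara  


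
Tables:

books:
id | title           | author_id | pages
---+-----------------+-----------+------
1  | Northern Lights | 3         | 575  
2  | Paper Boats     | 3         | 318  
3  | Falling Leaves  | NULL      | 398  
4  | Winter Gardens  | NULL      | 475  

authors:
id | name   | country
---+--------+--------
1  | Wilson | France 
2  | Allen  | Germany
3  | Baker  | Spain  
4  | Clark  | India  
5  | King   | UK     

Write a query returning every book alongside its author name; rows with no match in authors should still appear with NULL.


LEFT JOIN keeps every row from books (the left table); where author_id has no match in authors, the author columns become NULL. Walk through each book:
  - book 1 (Northern Lights): author_id=3 -> matches Baker
  - book 2 (Paper Boats): author_id=3 -> matches Baker
  - book 3 (Falling Leaves): author_id=NULL, no match -> kept with NULL
  - book 4 (Winter Gardens): author_id=NULL, no match -> kept with NULL
All 4 rows appear; 2 have NULL author.

SQL:
SELECT a.title, b.name AS author
FROM books a
LEFT JOIN authors b ON a.author_id = b.id

Result:
title           | author
----------------+-------
Northern Lights | Baker 
Paper Boats     | Baker 
Falling Leaves  | NULL  
Winter Gardens  | NULL  


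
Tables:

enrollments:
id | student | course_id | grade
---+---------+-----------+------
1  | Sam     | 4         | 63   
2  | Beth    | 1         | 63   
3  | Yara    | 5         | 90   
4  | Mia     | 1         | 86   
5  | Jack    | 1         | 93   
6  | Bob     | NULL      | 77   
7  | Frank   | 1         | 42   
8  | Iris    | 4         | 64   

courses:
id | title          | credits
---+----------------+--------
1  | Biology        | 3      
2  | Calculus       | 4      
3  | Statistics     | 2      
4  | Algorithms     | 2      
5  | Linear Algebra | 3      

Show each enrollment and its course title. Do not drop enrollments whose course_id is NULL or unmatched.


LEFT JOIN keeps every row from enrollments (the left table); where course_id has no match in courses, the course columns become NULL. Walk through each enrollment:
  - enrollment 1 (Sam): course_id=4 -> matches Algorithms
  - enrollment 2 (Beth): course_id=1 -> matches Biology
  - enrollment 3 (Yara): course_id=5 -> matches Linear Algebra
  - enrollment 4 (Mia): course_id=1 -> matches Biology
  - enrollment 5 (Jack): course_id=1 -> matches Biology
  - enrollment 6 (Bob): course_id=NULL, no match -> kept with NULL
  - enrollment 7 (Frank): course_id=1 -> matches Biology
  - enrollment 8 (Iris): course_id=4 -> matches Algorithms
All 8 rows appear; 1 has NULL course.

SQL:
SELECT a.student, b.title AS course
FROM enrollments a
LEFT JOIN courses b ON a.course_id = b.id

Result:
student | course        
--------+---------------
Sam     | Algorithms    
Beth    | Biology       
Yara    | Linear Algebra
Mia     | Biology       
Jack    | Biology       
Bob     | NULL          
Frank   | Biology       
Iris    | Algorithms    


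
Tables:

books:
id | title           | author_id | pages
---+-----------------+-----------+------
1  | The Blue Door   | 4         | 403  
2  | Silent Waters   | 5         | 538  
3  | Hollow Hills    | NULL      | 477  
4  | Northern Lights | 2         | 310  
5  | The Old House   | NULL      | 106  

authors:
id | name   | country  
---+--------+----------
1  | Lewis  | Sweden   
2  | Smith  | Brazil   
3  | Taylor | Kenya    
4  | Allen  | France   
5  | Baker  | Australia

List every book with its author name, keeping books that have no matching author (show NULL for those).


LEFT JOIN keeps every row from books (the left table); where author_id has no match in authors, the author columns become NULL. Walk through each book:
  - book 1 (The Blue Door): author_id=4 -> matches Allen
  - book 2 (Silent Waters): author_id=5 -> matches Baker
  - book 3 (Hollow Hills): author_id=NULL, no match -> kept with NULL
  - book 4 (Northern Lights): author_id=2 -> matches Smith
  - book 5 (The Old House): author_id=NULL, no match -> kept with NULL
All 5 rows appear; 2 have NULL author.

SQL:
SELECT a.title, b.name AS author
FROM books a
LEFT JOIN authors b ON a.author_id = b.id

Result:
title           | author
----------------+-------
The Blue Door   | Allen 
Silent Waters   | Baker 
Hollow Hills    | NULL  
Northern Lights | Smith 
The Old House   | NULL  


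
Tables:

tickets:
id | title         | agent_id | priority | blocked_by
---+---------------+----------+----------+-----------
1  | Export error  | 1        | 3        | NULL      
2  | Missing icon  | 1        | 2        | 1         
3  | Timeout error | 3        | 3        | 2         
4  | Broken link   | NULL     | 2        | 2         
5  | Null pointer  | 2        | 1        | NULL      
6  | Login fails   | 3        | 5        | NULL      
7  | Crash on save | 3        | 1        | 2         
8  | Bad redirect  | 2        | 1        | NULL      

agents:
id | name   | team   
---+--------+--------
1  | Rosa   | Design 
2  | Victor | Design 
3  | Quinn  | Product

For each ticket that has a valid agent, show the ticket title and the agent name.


INNER JOIN keeps only tickets rows whose agent_id matches an id in agents. Walk through each ticket:
  - ticket 1 (Export error): agent_id=1 -> matches Rosa
  - ticket 2 (Missing icon): agent_id=1 -> matches Rosa
  - ticket 3 (Timeout error): agent_id=3 -> matches Quinn
  - ticket 4 (Broken link): agent_id=NULL, no match -> dropped
  - ticket 5 (Null pointer): agent_id=2 -> matches Victor
  - ticket 6 (Login fails): agent_id=3 -> matches Quinn
  - ticket 7 (Crash on save): agent_id=3 -> matches Quinn
  - ticket 8 (Bad redirect): agent_id=2 -> matches Victor
So 1 of 8 rows is dropped.

SQL:
SELECT a.title, b.name AS agent
FROM tickets a
INNER JOIN agents b ON a.agent_id = b.id

Result:
title         | agent 
--------------+-------
Export error  | Rosa  
Missing icon  | Rosa  
Timeout error | Quinn 
Null pointer  | Victor
Login fails   | Quinn 
Crash on save | Quinn 
Bad redirect  | Victor
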